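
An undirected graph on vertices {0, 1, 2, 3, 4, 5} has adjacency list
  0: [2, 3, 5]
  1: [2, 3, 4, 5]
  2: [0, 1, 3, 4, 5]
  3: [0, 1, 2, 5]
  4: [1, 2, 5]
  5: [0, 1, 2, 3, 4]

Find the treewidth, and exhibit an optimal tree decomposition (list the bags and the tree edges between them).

Treewidth 3.
One such decomposition:
Bags: B1 = {0, 2, 3, 5}  B2 = {1, 2, 3, 5}  B3 = {1, 2, 4, 5}
Tree: B1–B2, B2–B3

The largest bag has 4 vertices, giving width 3; this decomposition certifies tw(G) ≤ 3. On the other hand G contains the 4-clique {0, 2, 3, 5}. A clique must lie in a single bag of any decomposition, so no decomposition can have width below 3. The upper and lower bounds meet at 3, so that is the treewidth.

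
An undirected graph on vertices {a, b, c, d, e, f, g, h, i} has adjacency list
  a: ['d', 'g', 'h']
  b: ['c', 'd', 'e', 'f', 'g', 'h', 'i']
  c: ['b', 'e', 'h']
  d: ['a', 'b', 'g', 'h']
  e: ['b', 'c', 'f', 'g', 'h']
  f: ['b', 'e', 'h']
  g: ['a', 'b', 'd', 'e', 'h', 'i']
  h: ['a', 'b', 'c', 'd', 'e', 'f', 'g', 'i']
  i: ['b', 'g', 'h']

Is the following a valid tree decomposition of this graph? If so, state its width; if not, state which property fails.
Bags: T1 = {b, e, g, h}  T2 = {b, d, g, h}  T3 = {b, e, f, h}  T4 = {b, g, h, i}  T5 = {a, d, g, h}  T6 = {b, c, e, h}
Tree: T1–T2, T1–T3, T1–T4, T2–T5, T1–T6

Yes; width 3.

Vertex coverage: the bags together contain {a, b, c, d, e, f, g, h, i}, the full vertex set. Edge coverage: each edge of G has both endpoints in at least one bag. Running intersection: for every vertex, the bags containing it form a connected subtree. All three properties hold, so this is a valid tree decomposition of width max|bag| − 1 = 3, and hence tw(G) ≤ 3.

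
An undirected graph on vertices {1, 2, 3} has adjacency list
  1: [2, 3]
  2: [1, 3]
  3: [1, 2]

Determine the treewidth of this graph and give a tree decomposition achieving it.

Treewidth 2.
One optimal decomposition is:
Bags: B1 = {1, 2, 3}
Tree: (single bag)

With just one bag of size 3, the width is 3 − 1 = 2, so tw(G) ≤ 2. For the lower bound, the 3 vertices {1, 2, 3} are pairwise adjacent, and any tree decomposition puts a clique entirely inside one bag — forcing width ≥ 2. Therefore the treewidth is 2.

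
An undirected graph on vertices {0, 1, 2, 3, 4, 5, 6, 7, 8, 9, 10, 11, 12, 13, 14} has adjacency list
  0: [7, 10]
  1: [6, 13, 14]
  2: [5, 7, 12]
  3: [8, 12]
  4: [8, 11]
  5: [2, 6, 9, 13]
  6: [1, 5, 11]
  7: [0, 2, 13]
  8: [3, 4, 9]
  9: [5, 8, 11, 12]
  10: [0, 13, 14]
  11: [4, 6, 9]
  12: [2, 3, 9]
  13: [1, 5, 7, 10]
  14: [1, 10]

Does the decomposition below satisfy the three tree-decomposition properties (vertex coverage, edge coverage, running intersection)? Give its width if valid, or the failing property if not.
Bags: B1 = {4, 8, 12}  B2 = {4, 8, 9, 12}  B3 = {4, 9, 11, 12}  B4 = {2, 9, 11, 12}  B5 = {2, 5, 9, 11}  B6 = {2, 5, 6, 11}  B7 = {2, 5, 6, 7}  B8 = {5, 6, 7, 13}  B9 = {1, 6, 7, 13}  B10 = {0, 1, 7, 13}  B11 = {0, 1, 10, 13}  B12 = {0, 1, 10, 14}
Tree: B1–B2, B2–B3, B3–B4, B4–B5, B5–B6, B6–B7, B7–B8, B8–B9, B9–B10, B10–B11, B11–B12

A tree decomposition must satisfy three properties: every vertex lies in some bag; for every edge, both endpoints lie together in some bag; and for every vertex, the bags containing it form a connected subtree. Here vertex 3 appears in no bag, so the decomposition is invalid.

No — vertex 3 appears in no bag.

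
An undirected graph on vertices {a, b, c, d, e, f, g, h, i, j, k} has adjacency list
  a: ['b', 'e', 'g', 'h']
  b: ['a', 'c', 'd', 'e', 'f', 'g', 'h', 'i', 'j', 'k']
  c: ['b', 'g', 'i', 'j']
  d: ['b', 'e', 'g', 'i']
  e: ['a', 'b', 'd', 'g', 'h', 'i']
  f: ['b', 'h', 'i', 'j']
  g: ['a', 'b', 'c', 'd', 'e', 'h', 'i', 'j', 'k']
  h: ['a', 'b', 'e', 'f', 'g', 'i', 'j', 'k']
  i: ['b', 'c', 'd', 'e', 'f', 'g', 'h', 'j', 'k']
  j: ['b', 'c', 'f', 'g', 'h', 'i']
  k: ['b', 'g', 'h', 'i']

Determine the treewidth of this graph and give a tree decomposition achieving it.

Treewidth 4.
One optimal decomposition is:
Bags: B1 = {b, g, h, i, j}  B2 = {b, e, g, h, i}  B3 = {b, c, g, i, j}  B4 = {b, d, e, g, i}  B5 = {b, g, h, i, k}  B6 = {a, b, e, g, h}  B7 = {b, f, h, i, j}
Tree: B1–B2, B1–B3, B2–B4, B1–B5, B2–B6, B1–B7

Every bag has size at most 5, so the width is 5 − 1 = 4 and tw(G) ≤ 4. For the lower bound, the 5 vertices {a, b, e, g, h} are pairwise adjacent, and any tree decomposition puts a clique entirely inside one bag — forcing width ≥ 4. Therefore the treewidth is 4.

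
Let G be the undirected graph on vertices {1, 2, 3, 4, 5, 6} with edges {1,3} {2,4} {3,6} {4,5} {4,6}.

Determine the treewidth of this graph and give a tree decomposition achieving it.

Every bag has size at most 2, so the width is 2 − 1 = 1 and tw(G) ≤ 1. G has an edge, so its treewidth is at least 1. Combining the bounds, tw(G) = 1.

Treewidth 1.
One optimal decomposition is:
Bags: B1 = {3, 6}  B2 = {4, 6}  B3 = {2, 4}  B4 = {1, 3}  B5 = {4, 5}
Tree: B1–B2, B2–B3, B1–B4, B2–B5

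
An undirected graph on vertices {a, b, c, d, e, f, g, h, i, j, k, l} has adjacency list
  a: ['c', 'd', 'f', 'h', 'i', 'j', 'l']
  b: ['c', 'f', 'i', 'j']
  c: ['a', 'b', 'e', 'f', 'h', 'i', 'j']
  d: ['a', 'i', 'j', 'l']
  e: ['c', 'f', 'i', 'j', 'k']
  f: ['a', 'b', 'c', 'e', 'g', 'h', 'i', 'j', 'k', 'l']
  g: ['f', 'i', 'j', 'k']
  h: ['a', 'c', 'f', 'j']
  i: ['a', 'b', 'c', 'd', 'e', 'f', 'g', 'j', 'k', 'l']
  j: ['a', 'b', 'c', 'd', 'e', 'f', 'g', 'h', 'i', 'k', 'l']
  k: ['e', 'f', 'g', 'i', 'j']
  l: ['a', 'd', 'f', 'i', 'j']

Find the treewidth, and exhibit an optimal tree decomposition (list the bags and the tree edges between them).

Treewidth 4.
One optimal decomposition is:
Bags: B1 = {c, e, f, i, j}  B2 = {b, c, f, i, j}  B3 = {a, c, f, i, j}  B4 = {e, f, i, j, k}  B5 = {a, f, i, j, l}  B6 = {f, g, i, j, k}  B7 = {a, d, i, j, l}  B8 = {a, c, f, h, j}
Tree: B1–B2, B2–B3, B1–B4, B3–B5, B4–B6, B5–B7, B3–B8

Every bag has size at most 5, so the width is 5 − 1 = 4 and tw(G) ≤ 4. For the lower bound, the 5 vertices {a, d, i, j, l} are pairwise adjacent, and any tree decomposition puts a clique entirely inside one bag — forcing width ≥ 4. The upper and lower bounds meet at 4, so that is the treewidth.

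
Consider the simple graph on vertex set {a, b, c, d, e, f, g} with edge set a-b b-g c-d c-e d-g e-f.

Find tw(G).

1

A width-1 tree decomposition is:
Bags: B1 = {e, f}  B2 = {c, e}  B3 = {c, d}  B4 = {d, g}  B5 = {b, g}  B6 = {a, b}
Tree: B1–B2, B2–B3, B3–B4, B4–B5, B5–B6
The largest bag has 2 vertices, giving width 1; this decomposition certifies tw(G) ≤ 1. G has an edge, so its treewidth is at least 1. Therefore the treewidth is 1.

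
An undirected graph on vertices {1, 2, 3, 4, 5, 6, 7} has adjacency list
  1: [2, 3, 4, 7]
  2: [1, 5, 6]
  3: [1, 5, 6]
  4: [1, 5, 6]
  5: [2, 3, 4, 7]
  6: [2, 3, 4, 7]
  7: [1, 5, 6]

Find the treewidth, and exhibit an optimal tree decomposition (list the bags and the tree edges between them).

Each bag holds 4 vertices, so the decomposition has width 3, which upper-bounds the treewidth. For the lower bound: the 4 vertex sets {2,5}, {1,4}, {6}, {3} are disjoint, each induces a connected subgraph, and every pair is joined by at least one edge of G. Contracting each set to a single vertex therefore yields K_{4} as a minor, and since treewidth is minor-monotone, tw(G) ≥ tw(K_{4}) = 3. Hence tw(G) = 3 exactly.

Treewidth 3.
Bags: B1 = {1, 2, 5, 6}  B2 = {1, 4, 5, 6}  B3 = {1, 3, 5, 6}  B4 = {1, 5, 6, 7}
Tree: B1–B2, B2–B3, B3–B4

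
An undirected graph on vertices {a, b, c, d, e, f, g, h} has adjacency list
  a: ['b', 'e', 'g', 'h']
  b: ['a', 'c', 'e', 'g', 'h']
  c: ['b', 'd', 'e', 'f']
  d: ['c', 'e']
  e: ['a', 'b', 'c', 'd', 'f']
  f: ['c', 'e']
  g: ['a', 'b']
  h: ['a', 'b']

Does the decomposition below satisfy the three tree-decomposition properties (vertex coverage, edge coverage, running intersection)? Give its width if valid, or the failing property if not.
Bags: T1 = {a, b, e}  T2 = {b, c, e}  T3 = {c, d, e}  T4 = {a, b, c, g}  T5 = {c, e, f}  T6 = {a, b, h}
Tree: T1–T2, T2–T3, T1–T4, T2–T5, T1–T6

No — bags containing vertex c are not connected in the tree.

A tree decomposition must satisfy three properties: every vertex lies in some bag; for every edge, both endpoints lie together in some bag; and for every vertex, the bags containing it form a connected subtree. Here bags containing vertex c are not connected in the tree, so the decomposition is invalid.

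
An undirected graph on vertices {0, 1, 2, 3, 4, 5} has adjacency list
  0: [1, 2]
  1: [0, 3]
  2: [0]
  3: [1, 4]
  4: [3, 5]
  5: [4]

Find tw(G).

1

A width-1 tree decomposition is:
Bags: B1 = {4, 5}  B2 = {3, 4}  B3 = {1, 3}  B4 = {0, 1}  B5 = {0, 2}
Tree: B1–B2, B2–B3, B3–B4, B4–B5
Every bag has size at most 2, so the width is 2 − 1 = 1 and tw(G) ≤ 1. G has an edge, so its treewidth is at least 1. Hence tw(G) = 1 exactly.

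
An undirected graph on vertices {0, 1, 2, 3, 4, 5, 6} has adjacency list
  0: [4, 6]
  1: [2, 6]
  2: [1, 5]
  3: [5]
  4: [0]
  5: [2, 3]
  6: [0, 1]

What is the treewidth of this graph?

1

A width-1 tree decomposition is:
Bags: B1 = {3, 5}  B2 = {2, 5}  B3 = {1, 2}  B4 = {1, 6}  B5 = {0, 6}  B6 = {0, 4}
Tree: B1–B2, B2–B3, B3–B4, B4–B5, B5–B6
Each bag holds 2 vertices, so the decomposition has width 1, which upper-bounds the treewidth. Since G has at least one edge (e.g. 3–5), it is not an edgeless graph, so tw(G) ≥ 1. Therefore the treewidth is 1.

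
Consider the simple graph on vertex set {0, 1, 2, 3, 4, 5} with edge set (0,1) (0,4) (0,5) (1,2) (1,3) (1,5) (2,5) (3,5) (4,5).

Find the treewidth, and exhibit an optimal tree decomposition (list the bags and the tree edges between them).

Treewidth 2.
One such decomposition:
Bags: B1 = {0, 1, 5}  B2 = {1, 2, 5}  B3 = {0, 4, 5}  B4 = {1, 3, 5}
Tree: B1–B2, B1–B3, B1–B4

The largest bag has 3 vertices, giving width 2; this decomposition certifies tw(G) ≤ 2. Conversely, {0, 1, 5} is a clique of size 3, and the vertices of any clique must share a bag in every tree decomposition; so some bag has ≥ 3 vertices and tw(G) ≥ 2. Combining the bounds, tw(G) = 2.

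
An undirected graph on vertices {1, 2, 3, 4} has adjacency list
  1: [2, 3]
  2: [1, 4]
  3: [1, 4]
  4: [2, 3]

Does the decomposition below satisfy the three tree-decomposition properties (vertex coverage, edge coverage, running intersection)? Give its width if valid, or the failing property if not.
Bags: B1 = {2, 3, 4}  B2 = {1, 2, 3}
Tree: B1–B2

Yes; width 2.

Every vertex of G appears in some bag (union = {1, 2, 3, 4}); every edge is covered by a bag; and for each vertex v the set of bags containing v is connected in the bag tree. The decomposition is therefore valid. The largest bag has 3 vertices, so the width is 2.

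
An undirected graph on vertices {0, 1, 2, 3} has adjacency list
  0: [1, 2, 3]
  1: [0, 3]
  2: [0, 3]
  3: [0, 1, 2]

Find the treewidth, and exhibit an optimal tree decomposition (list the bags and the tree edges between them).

Every bag has size at most 3, so the width is 3 − 1 = 2 and tw(G) ≤ 2. On the other hand G contains the 3-clique {0, 1, 3}. A clique must lie in a single bag of any decomposition, so no decomposition can have width below 2. The upper and lower bounds meet at 2, so that is the treewidth.

Treewidth 2.
Bags: B1 = {0, 1, 3}  B2 = {0, 2, 3}
Tree: B1–B2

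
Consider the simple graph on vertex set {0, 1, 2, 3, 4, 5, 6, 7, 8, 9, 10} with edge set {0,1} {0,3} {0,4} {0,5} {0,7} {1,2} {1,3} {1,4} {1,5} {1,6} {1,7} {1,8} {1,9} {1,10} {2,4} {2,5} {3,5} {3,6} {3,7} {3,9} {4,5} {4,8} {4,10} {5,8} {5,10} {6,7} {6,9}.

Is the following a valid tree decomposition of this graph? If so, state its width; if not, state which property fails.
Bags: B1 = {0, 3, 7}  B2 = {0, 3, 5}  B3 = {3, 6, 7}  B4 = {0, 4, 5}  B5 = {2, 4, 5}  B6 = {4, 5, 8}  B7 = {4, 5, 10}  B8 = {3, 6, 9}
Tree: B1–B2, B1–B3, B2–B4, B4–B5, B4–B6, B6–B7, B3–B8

No — vertex 1 appears in no bag.

A tree decomposition must satisfy three properties: every vertex lies in some bag; for every edge, both endpoints lie together in some bag; and for every vertex, the bags containing it form a connected subtree. Here vertex 1 appears in no bag, so the decomposition is invalid.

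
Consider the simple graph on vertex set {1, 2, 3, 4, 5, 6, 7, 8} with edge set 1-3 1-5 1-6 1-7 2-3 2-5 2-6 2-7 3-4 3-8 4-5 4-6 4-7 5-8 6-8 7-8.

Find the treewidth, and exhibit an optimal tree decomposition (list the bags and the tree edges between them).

Each bag holds 5 vertices, so the decomposition has width 4, which upper-bounds the treewidth. For the lower bound: the 5 vertex sets {1,7}, {4,5}, {2,3}, {6}, {8} are disjoint, each induces a connected subgraph, and every pair is joined by at least one edge of G. Contracting each set to a single vertex therefore yields K_{5} as a minor, and since treewidth is minor-monotone, tw(G) ≥ tw(K_{5}) = 4. Combining the bounds, tw(G) = 4.

Treewidth 4.
One optimal decomposition is:
Bags: B1 = {1, 3, 5, 6, 7}  B2 = {3, 4, 5, 6, 7}  B3 = {2, 3, 5, 6, 7}  B4 = {3, 5, 6, 7, 8}
Tree: B1–B2, B2–B3, B3–B4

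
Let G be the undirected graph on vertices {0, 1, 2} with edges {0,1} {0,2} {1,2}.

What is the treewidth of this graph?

2

A width-2 tree decomposition is:
Bags: B1 = {0, 1, 2}
Tree: (single bag)
A single bag containing all 3 vertices is trivially a valid decomposition of width 2. For the lower bound, the 3 vertices {0, 1, 2} are pairwise adjacent, and any tree decomposition puts a clique entirely inside one bag — forcing width ≥ 2. Hence tw(G) = 2 exactly.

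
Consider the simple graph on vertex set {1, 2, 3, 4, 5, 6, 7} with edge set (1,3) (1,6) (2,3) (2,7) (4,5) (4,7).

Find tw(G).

1

A width-1 tree decomposition is:
Bags: B1 = {1, 6}  B2 = {1, 3}  B3 = {2, 3}  B4 = {2, 7}  B5 = {4, 7}  B6 = {4, 5}
Tree: B1–B2, B2–B3, B3–B4, B4–B5, B5–B6
Every bag has size at most 2, so the width is 2 − 1 = 1 and tw(G) ≤ 1. G has an edge, so its treewidth is at least 1. Combining the bounds, tw(G) = 1.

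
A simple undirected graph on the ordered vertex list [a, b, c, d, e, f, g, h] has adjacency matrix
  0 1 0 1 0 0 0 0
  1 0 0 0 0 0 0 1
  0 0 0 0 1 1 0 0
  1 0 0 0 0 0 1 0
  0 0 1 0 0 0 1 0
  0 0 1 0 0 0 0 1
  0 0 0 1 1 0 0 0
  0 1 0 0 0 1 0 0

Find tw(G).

2

A width-2 tree decomposition is:
Bags: B1 = {a, d, g}  B2 = {a, e, g}  B3 = {a, c, e}  B4 = {a, c, f}  B5 = {a, f, h}  B6 = {a, b, h}
Tree: B1–B2, B2–B3, B3–B4, B4–B5, B5–B6
Each bag holds 3 vertices, so the decomposition has width 2, which upper-bounds the treewidth. For the lower bound, G contains the cycle a–d–g–e–c–f–h–b–a, so G is not a forest; only forests have treewidth ≤ 1, hence tw(G) ≥ 2. The upper and lower bounds meet at 2, so that is the treewidth.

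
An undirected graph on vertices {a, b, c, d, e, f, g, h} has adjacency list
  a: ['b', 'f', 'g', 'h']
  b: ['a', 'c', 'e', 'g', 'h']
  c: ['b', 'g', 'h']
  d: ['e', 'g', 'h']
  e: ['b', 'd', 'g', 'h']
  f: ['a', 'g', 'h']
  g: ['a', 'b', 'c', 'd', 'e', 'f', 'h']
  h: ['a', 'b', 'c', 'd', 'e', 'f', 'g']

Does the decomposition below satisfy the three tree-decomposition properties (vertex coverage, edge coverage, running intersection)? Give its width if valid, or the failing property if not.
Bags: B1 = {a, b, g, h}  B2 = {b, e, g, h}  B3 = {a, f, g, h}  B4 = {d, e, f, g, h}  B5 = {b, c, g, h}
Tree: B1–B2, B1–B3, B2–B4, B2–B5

A tree decomposition must satisfy three properties: every vertex lies in some bag; for every edge, both endpoints lie together in some bag; and for every vertex, the bags containing it form a connected subtree. Here bags containing vertex f are not connected in the tree, so the decomposition is invalid.

No — bags containing vertex f are not connected in the tree.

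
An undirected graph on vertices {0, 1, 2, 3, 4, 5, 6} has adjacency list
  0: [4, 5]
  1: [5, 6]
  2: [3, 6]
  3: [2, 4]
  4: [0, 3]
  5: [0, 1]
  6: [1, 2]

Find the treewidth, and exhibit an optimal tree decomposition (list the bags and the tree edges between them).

The largest bag has 3 vertices, giving width 2; this decomposition certifies tw(G) ≤ 2. The edges 5–0–4–3–2–6–1–5 form a cycle, so G is not a tree and its treewidth is at least 2. Hence tw(G) = 2 exactly.

Treewidth 2.
One optimal decomposition is:
Bags: B1 = {0, 4, 5}  B2 = {3, 4, 5}  B3 = {2, 3, 5}  B4 = {2, 5, 6}  B5 = {1, 5, 6}
Tree: B1–B2, B2–B3, B3–B4, B4–B5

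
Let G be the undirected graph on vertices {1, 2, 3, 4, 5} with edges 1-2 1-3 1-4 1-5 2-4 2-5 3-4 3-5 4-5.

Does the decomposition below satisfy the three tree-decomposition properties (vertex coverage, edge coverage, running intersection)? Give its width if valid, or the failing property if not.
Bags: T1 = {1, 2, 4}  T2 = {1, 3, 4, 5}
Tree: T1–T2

No — edge (5,2) lies in no bag.

A tree decomposition must satisfy three properties: every vertex lies in some bag; for every edge, both endpoints lie together in some bag; and for every vertex, the bags containing it form a connected subtree. Here edge (5,2) lies in no bag, so the decomposition is invalid.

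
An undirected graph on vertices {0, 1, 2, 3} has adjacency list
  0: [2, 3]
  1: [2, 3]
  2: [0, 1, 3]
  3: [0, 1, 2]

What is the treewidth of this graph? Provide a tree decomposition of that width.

Each bag holds 3 vertices, so the decomposition has width 2, which upper-bounds the treewidth. Conversely, {0, 2, 3} is a clique of size 3, and the vertices of any clique must share a bag in every tree decomposition; so some bag has ≥ 3 vertices and tw(G) ≥ 2. The upper and lower bounds meet at 2, so that is the treewidth.

Treewidth 2.
Bags: B1 = {0, 2, 3}  B2 = {1, 2, 3}
Tree: B1–B2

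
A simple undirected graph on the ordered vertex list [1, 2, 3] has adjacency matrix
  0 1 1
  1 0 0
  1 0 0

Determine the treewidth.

A width-1 tree decomposition is:
Bags: B1 = {1, 3}  B2 = {1, 2}
Tree: B1–B2
The largest bag has 2 vertices, giving width 1; this decomposition certifies tw(G) ≤ 1. Any graph with an edge has treewidth ≥ 1, and G has the edge 1–3. Combining the bounds, tw(G) = 1.

1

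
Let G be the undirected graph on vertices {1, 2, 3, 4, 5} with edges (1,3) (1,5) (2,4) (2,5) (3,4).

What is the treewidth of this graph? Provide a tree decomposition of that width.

Treewidth 2.
One optimal decomposition is:
Bags: B1 = {2, 4, 5}  B2 = {1, 4, 5}  B3 = {1, 3, 4}
Tree: B1–B2, B2–B3

The largest bag has 3 vertices, giving width 2; this decomposition certifies tw(G) ≤ 2. The edges 4–2–5–1–3–4 form a cycle, so G is not a tree and its treewidth is at least 2. The upper and lower bounds meet at 2, so that is the treewidth.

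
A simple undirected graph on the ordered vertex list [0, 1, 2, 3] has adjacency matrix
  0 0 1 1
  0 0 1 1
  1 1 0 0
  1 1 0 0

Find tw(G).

A width-2 tree decomposition is:
Bags: B1 = {1, 2, 3}  B2 = {0, 2, 3}
Tree: B1–B2
The largest bag has 3 vertices, giving width 2; this decomposition certifies tw(G) ≤ 2. For the lower bound, G contains the cycle 3–1–2–0–3, so G is not a forest; only forests have treewidth ≤ 1, hence tw(G) ≥ 2. Therefore the treewidth is 2.

2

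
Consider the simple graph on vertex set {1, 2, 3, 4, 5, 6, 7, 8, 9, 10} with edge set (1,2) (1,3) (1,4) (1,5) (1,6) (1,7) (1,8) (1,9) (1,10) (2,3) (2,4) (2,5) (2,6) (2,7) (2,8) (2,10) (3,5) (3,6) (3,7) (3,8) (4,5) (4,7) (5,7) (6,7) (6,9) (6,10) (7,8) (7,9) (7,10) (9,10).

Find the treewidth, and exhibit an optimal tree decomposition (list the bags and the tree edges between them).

Treewidth 4.
One such decomposition:
Bags: B1 = {1, 2, 3, 5, 7}  B2 = {1, 2, 3, 7, 8}  B3 = {1, 2, 3, 6, 7}  B4 = {1, 2, 4, 5, 7}  B5 = {1, 2, 6, 7, 10}  B6 = {1, 6, 7, 9, 10}
Tree: B1–B2, B1–B3, B1–B4, B3–B5, B5–B6

The largest bag has 5 vertices, giving width 4; this decomposition certifies tw(G) ≤ 4. For the lower bound, the 5 vertices {1, 6, 7, 9, 10} are pairwise adjacent, and any tree decomposition puts a clique entirely inside one bag — forcing width ≥ 4. Therefore the treewidth is 4.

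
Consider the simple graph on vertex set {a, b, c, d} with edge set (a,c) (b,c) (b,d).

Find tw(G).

A width-1 tree decomposition is:
Bags: B1 = {b, d}  B2 = {b, c}  B3 = {a, c}
Tree: B1–B2, B2–B3
Every bag has size at most 2, so the width is 2 − 1 = 1 and tw(G) ≤ 1. Any graph with an edge has treewidth ≥ 1, and G has the edge b–d. Hence tw(G) = 1 exactly.

1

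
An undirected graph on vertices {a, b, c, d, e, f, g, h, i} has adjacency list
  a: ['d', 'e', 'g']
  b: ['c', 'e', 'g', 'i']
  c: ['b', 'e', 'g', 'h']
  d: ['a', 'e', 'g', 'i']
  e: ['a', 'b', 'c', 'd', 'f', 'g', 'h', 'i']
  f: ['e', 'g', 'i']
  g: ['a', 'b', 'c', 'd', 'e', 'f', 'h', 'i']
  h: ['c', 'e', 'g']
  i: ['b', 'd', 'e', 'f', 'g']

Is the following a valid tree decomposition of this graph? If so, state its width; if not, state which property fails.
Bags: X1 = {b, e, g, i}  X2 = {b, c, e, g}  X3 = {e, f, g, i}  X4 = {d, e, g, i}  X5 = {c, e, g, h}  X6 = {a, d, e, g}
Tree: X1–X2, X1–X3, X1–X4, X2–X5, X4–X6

Vertex coverage: the bags together contain {a, b, c, d, e, f, g, h, i}, the full vertex set. Edge coverage: each edge of G has both endpoints in at least one bag. Running intersection: for every vertex, the bags containing it form a connected subtree. All three properties hold, so this is a valid tree decomposition of width max|bag| − 1 = 3, and hence tw(G) ≤ 3.

Yes; width 3.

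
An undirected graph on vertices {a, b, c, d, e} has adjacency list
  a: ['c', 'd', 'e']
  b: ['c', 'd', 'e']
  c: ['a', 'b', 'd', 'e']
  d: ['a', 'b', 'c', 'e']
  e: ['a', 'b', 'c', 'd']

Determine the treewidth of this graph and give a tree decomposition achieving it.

Treewidth 3.
One such decomposition:
Bags: B1 = {b, c, d, e}  B2 = {a, c, d, e}
Tree: B1–B2

Each bag holds 4 vertices, so the decomposition has width 3, which upper-bounds the treewidth. Conversely, {a, c, d, e} is a clique of size 4, and the vertices of any clique must share a bag in every tree decomposition; so some bag has ≥ 4 vertices and tw(G) ≥ 3. The upper and lower bounds meet at 3, so that is the treewidth.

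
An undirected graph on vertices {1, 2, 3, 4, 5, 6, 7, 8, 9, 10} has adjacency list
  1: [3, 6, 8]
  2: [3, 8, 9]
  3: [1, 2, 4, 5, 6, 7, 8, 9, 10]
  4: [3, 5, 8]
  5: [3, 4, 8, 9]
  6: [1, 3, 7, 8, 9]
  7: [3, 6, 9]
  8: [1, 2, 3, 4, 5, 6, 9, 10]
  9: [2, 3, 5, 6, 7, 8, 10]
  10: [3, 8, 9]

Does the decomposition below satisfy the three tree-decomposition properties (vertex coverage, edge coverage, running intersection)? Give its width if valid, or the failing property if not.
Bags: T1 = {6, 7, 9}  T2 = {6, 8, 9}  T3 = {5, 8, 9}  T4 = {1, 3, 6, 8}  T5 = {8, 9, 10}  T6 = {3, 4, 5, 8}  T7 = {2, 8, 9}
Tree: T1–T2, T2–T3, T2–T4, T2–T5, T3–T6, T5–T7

A tree decomposition must satisfy three properties: every vertex lies in some bag; for every edge, both endpoints lie together in some bag; and for every vertex, the bags containing it form a connected subtree. Here edge (7,3) lies in no bag, so the decomposition is invalid.

No — edge (7,3) lies in no bag.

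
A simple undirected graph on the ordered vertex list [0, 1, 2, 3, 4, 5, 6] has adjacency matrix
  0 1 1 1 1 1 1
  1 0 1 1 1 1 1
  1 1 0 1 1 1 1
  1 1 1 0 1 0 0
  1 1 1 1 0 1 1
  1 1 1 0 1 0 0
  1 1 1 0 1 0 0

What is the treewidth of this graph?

A width-4 tree decomposition is:
Bags: B1 = {0, 1, 2, 4, 5}  B2 = {0, 1, 2, 3, 4}  B3 = {0, 1, 2, 4, 6}
Tree: B1–B2, B1–B3
The largest bag has 5 vertices, giving width 4; this decomposition certifies tw(G) ≤ 4. For the lower bound, the 5 vertices {0, 1, 2, 3, 4} are pairwise adjacent, and any tree decomposition puts a clique entirely inside one bag — forcing width ≥ 4. The upper and lower bounds meet at 4, so that is the treewidth.

4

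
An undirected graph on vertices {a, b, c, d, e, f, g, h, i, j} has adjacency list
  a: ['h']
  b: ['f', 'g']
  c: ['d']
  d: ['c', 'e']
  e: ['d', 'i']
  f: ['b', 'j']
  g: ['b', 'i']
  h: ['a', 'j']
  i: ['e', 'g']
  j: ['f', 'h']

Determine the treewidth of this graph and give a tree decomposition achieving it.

Treewidth 1.
Bags: B1 = {c, d}  B2 = {d, e}  B3 = {e, i}  B4 = {g, i}  B5 = {b, g}  B6 = {b, f}  B7 = {f, j}  B8 = {h, j}  B9 = {a, h}
Tree: B1–B2, B2–B3, B3–B4, B4–B5, B5–B6, B6–B7, B7–B8, B8–B9

Each bag holds 2 vertices, so the decomposition has width 1, which upper-bounds the treewidth. Since G has at least one edge (e.g. c–d), it is not an edgeless graph, so tw(G) ≥ 1. Combining the bounds, tw(G) = 1.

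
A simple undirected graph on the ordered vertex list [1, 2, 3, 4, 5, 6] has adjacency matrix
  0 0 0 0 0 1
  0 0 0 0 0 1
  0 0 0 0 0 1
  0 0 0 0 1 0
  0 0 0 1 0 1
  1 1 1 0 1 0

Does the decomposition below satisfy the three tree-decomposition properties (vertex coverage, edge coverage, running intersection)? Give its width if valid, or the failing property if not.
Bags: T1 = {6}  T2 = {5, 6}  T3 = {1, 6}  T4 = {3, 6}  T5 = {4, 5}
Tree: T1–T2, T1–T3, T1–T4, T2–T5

No — vertex 2 appears in no bag.

A tree decomposition must satisfy three properties: every vertex lies in some bag; for every edge, both endpoints lie together in some bag; and for every vertex, the bags containing it form a connected subtree. Here vertex 2 appears in no bag, so the decomposition is invalid.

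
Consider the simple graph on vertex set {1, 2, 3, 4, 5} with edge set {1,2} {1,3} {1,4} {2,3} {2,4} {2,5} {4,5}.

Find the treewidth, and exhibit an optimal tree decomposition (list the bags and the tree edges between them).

Treewidth 2.
One such decomposition:
Bags: B1 = {2, 4, 5}  B2 = {1, 2, 4}  B3 = {1, 2, 3}
Tree: B1–B2, B2–B3

The largest bag has 3 vertices, giving width 2; this decomposition certifies tw(G) ≤ 2. For the lower bound, the 3 vertices {1, 2, 3} are pairwise adjacent, and any tree decomposition puts a clique entirely inside one bag — forcing width ≥ 2. Therefore the treewidth is 2.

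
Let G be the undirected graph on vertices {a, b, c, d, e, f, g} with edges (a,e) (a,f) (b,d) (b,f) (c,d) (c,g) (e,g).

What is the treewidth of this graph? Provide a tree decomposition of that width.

Every bag has size at most 3, so the width is 3 − 1 = 2 and tw(G) ≤ 2. For the lower bound, G contains the cycle c–g–e–a–f–b–d–c, so G is not a forest; only forests have treewidth ≤ 1, hence tw(G) ≥ 2. Hence tw(G) = 2 exactly.

Treewidth 2.
One optimal decomposition is:
Bags: B1 = {c, e, g}  B2 = {a, c, e}  B3 = {a, c, f}  B4 = {b, c, f}  B5 = {b, c, d}
Tree: B1–B2, B2–B3, B3–B4, B4–B5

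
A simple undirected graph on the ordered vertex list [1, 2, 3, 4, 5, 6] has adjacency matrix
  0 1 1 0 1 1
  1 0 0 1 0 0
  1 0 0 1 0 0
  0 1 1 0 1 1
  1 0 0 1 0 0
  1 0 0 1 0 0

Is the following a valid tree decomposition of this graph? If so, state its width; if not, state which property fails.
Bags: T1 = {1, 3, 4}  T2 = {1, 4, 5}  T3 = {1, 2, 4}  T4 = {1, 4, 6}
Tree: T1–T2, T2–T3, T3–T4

Checking the three conditions: (i) the bags cover all of {1, 2, 3, 4, 5, 6}; (ii) for each edge, some bag contains both endpoints; (iii) the bags containing any fixed vertex form a subtree. All hold, so the decomposition is valid with width 3 − 1 = 2.

Yes; width 2.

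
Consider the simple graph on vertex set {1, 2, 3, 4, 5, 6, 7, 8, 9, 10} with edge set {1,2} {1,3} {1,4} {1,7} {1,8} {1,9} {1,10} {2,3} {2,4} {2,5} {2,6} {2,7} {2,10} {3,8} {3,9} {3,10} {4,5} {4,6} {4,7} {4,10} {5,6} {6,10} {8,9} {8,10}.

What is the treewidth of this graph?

A width-3 tree decomposition is:
Bags: B1 = {1, 2, 4, 10}  B2 = {1, 2, 3, 10}  B3 = {1, 3, 8, 10}  B4 = {1, 3, 8, 9}  B5 = {2, 4, 6, 10}  B6 = {1, 2, 4, 7}  B7 = {2, 4, 5, 6}
Tree: B1–B2, B2–B3, B3–B4, B1–B5, B1–B6, B5–B7
The largest bag has 4 vertices, giving width 3; this decomposition certifies tw(G) ≤ 3. On the other hand G contains the 4-clique {1, 3, 8, 9}. A clique must lie in a single bag of any decomposition, so no decomposition can have width below 3. Combining the bounds, tw(G) = 3.

3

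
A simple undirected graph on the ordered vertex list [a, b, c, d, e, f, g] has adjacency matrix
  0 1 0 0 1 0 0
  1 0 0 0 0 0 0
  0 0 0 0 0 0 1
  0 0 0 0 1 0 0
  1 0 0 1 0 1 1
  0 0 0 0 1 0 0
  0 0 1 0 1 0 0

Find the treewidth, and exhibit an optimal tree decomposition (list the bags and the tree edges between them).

Every bag has size at most 2, so the width is 2 − 1 = 1 and tw(G) ≤ 1. G has an edge, so its treewidth is at least 1. Combining the bounds, tw(G) = 1.

Treewidth 1.
Bags: B1 = {a, e}  B2 = {e, f}  B3 = {e, g}  B4 = {c, g}  B5 = {a, b}  B6 = {d, e}
Tree: B1–B2, B1–B3, B3–B4, B1–B5, B3–B6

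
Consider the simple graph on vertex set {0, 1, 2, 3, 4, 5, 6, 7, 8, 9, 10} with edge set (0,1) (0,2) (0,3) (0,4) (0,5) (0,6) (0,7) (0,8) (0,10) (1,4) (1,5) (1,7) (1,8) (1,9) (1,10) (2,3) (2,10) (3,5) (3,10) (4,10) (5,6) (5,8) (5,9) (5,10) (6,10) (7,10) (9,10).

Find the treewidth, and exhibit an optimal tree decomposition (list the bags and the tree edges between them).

The largest bag has 4 vertices, giving width 3; this decomposition certifies tw(G) ≤ 3. Conversely, {0, 1, 5, 8} is a clique of size 4, and the vertices of any clique must share a bag in every tree decomposition; so some bag has ≥ 4 vertices and tw(G) ≥ 3. Hence tw(G) = 3 exactly.

Treewidth 3.
One such decomposition:
Bags: B1 = {0, 5, 6, 10}  B2 = {0, 1, 5, 10}  B3 = {0, 1, 7, 10}  B4 = {0, 3, 5, 10}  B5 = {0, 2, 3, 10}  B6 = {1, 5, 9, 10}  B7 = {0, 1, 4, 10}  B8 = {0, 1, 5, 8}
Tree: B1–B2, B2–B3, B2–B4, B4–B5, B2–B6, B3–B7, B2–B8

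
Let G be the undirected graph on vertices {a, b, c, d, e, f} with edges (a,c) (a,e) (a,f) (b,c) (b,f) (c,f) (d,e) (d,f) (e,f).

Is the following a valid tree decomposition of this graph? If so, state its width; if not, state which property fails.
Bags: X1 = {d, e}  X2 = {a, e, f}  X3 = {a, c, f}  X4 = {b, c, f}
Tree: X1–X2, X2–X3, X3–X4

A tree decomposition must satisfy three properties: every vertex lies in some bag; for every edge, both endpoints lie together in some bag; and for every vertex, the bags containing it form a connected subtree. Here edge (f,d) lies in no bag, so the decomposition is invalid.

No — edge (f,d) lies in no bag.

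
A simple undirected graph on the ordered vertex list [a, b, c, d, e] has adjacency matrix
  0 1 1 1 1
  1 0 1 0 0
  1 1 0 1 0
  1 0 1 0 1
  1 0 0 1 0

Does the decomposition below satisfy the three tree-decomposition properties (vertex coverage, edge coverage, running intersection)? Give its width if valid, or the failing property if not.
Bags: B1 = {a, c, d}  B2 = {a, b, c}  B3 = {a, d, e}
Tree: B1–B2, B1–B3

Yes; width 2.

Checking the three conditions: (i) the bags cover all of {a, b, c, d, e}; (ii) for each edge, some bag contains both endpoints; (iii) the bags containing any fixed vertex form a subtree. All hold, so the decomposition is valid with width 3 − 1 = 2.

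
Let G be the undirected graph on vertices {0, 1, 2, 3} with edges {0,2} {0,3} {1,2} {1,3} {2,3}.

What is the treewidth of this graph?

A width-2 tree decomposition is:
Bags: B1 = {0, 2, 3}  B2 = {1, 2, 3}
Tree: B1–B2
The largest bag has 3 vertices, giving width 2; this decomposition certifies tw(G) ≤ 2. Conversely, {0, 2, 3} is a clique of size 3, and the vertices of any clique must share a bag in every tree decomposition; so some bag has ≥ 3 vertices and tw(G) ≥ 2. Therefore the treewidth is 2.

2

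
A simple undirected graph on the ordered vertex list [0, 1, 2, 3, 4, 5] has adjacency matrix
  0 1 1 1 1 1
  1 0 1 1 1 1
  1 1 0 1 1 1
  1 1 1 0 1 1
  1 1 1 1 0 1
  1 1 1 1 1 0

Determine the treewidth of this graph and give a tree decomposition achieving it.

Treewidth 5.
One such decomposition:
Bags: B1 = {0, 1, 2, 3, 4, 5}
Tree: (single bag)

A single bag containing all 6 vertices is trivially a valid decomposition of width 5. Conversely, {0, 1, 2, 3, 4, 5} is a clique of size 6, and the vertices of any clique must share a bag in every tree decomposition; so some bag has ≥ 6 vertices and tw(G) ≥ 5. Hence tw(G) = 5 exactly.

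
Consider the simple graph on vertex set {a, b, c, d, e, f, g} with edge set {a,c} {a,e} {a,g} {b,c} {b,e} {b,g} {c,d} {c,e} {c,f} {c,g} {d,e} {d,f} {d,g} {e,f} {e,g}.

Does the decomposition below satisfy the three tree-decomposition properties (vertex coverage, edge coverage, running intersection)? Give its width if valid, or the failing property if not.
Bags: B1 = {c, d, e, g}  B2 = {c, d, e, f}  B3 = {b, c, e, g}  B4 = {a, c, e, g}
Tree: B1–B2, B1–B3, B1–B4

Vertex coverage: the bags together contain {a, b, c, d, e, f, g}, the full vertex set. Edge coverage: each edge of G has both endpoints in at least one bag. Running intersection: for every vertex, the bags containing it form a connected subtree. All three properties hold, so this is a valid tree decomposition of width max|bag| − 1 = 3, and hence tw(G) ≤ 3.

Yes; width 3.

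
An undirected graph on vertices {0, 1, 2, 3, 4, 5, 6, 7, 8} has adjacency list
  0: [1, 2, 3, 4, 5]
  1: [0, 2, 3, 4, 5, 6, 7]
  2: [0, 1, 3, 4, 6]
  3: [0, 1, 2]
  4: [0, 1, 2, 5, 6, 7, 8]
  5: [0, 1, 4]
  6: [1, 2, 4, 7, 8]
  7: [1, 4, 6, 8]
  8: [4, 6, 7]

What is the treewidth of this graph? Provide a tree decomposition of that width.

Treewidth 3.
Bags: B1 = {1, 2, 4, 6}  B2 = {0, 1, 2, 4}  B3 = {1, 4, 6, 7}  B4 = {0, 1, 4, 5}  B5 = {0, 1, 2, 3}  B6 = {4, 6, 7, 8}
Tree: B1–B2, B1–B3, B2–B4, B2–B5, B3–B6

Each bag holds 4 vertices, so the decomposition has width 3, which upper-bounds the treewidth. On the other hand G contains the 4-clique {4, 6, 7, 8}. A clique must lie in a single bag of any decomposition, so no decomposition can have width below 3. Therefore the treewidth is 3.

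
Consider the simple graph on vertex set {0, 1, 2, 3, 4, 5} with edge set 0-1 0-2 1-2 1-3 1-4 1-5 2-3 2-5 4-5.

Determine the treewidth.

2

A width-2 tree decomposition is:
Bags: B1 = {1, 2, 5}  B2 = {1, 2, 3}  B3 = {1, 4, 5}  B4 = {0, 1, 2}
Tree: B1–B2, B1–B3, B1–B4
Each bag holds 3 vertices, so the decomposition has width 2, which upper-bounds the treewidth. For the lower bound, the 3 vertices {0, 1, 2} are pairwise adjacent, and any tree decomposition puts a clique entirely inside one bag — forcing width ≥ 2. The upper and lower bounds meet at 2, so that is the treewidth.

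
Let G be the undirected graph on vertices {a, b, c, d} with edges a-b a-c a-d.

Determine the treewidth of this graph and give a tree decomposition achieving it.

Treewidth 1.
One such decomposition:
Bags: B1 = {a, b}  B2 = {a, c}  B3 = {a, d}
Tree: B1–B2, B2–B3

Each bag holds 2 vertices, so the decomposition has width 1, which upper-bounds the treewidth. Since G has at least one edge (e.g. a–b), it is not an edgeless graph, so tw(G) ≥ 1. Combining the bounds, tw(G) = 1.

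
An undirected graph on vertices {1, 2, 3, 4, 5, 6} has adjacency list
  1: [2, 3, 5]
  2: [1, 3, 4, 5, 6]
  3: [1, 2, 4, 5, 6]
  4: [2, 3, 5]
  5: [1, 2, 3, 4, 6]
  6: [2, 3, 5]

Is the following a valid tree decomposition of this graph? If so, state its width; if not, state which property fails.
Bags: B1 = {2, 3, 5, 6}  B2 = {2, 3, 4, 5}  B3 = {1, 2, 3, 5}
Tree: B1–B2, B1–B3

Every vertex of G appears in some bag (union = {1, 2, 3, 4, 5, 6}); every edge is covered by a bag; and for each vertex v the set of bags containing v is connected in the bag tree. The decomposition is therefore valid. The largest bag has 4 vertices, so the width is 3.

Yes; width 3.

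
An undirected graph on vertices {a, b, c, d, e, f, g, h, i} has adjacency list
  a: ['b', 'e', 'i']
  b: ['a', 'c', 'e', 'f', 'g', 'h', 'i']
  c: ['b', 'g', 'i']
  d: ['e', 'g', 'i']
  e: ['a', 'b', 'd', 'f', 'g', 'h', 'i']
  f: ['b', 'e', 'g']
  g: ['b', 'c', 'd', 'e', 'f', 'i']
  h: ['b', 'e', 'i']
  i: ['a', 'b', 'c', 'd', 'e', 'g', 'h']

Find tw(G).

A width-3 tree decomposition is:
Bags: B1 = {b, c, g, i}  B2 = {b, e, g, i}  B3 = {d, e, g, i}  B4 = {a, b, e, i}  B5 = {b, e, h, i}  B6 = {b, e, f, g}
Tree: B1–B2, B2–B3, B2–B4, B4–B5, B2–B6
Each bag holds 4 vertices, so the decomposition has width 3, which upper-bounds the treewidth. Conversely, {d, e, g, i} is a clique of size 4, and the vertices of any clique must share a bag in every tree decomposition; so some bag has ≥ 4 vertices and tw(G) ≥ 3. Therefore the treewidth is 3.

3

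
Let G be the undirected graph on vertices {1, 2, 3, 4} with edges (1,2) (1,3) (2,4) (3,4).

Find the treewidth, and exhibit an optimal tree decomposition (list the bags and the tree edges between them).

Treewidth 2.
One such decomposition:
Bags: B1 = {1, 3, 4}  B2 = {1, 2, 4}
Tree: B1–B2

Every bag has size at most 3, so the width is 3 − 1 = 2 and tw(G) ≤ 2. Since 1–3–4–2–1 is a cycle in G, G is not acyclic. Forests are exactly the graphs of treewidth ≤ 1, so tw(G) ≥ 2. Hence tw(G) = 2 exactly.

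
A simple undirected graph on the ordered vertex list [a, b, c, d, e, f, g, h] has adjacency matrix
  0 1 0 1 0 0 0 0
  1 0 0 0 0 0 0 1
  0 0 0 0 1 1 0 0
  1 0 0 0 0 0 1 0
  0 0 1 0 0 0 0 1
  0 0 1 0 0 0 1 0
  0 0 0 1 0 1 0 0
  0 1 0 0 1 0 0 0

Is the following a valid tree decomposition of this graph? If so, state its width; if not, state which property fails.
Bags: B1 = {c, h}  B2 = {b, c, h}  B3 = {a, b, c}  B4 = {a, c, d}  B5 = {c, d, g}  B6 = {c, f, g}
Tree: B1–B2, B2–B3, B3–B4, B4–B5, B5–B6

No — vertex e appears in no bag.

A tree decomposition must satisfy three properties: every vertex lies in some bag; for every edge, both endpoints lie together in some bag; and for every vertex, the bags containing it form a connected subtree. Here vertex e appears in no bag, so the decomposition is invalid.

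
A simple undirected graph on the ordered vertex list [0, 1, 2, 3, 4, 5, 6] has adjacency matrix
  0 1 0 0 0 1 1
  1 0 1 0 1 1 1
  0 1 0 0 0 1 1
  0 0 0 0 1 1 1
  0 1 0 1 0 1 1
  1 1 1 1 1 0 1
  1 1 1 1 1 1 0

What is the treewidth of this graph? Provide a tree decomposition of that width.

Treewidth 3.
One such decomposition:
Bags: B1 = {3, 4, 5, 6}  B2 = {1, 4, 5, 6}  B3 = {1, 2, 5, 6}  B4 = {0, 1, 5, 6}
Tree: B1–B2, B2–B3, B3–B4

Every bag has size at most 4, so the width is 4 − 1 = 3 and tw(G) ≤ 3. Conversely, {0, 1, 5, 6} is a clique of size 4, and the vertices of any clique must share a bag in every tree decomposition; so some bag has ≥ 4 vertices and tw(G) ≥ 3. Combining the bounds, tw(G) = 3.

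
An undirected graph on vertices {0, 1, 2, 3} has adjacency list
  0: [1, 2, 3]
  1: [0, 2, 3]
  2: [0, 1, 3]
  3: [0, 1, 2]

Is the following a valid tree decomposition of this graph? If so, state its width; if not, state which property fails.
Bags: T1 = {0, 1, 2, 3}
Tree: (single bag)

Vertex coverage: the bags together contain {0, 1, 2, 3}, the full vertex set. Edge coverage: each edge of G has both endpoints in at least one bag. Running intersection: for every vertex, the bags containing it form a connected subtree. All three properties hold, so this is a valid tree decomposition of width max|bag| − 1 = 3, and hence tw(G) ≤ 3.

Yes; width 3.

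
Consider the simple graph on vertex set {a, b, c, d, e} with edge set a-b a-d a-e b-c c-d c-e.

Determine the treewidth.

2

A width-2 tree decomposition is:
Bags: B1 = {a, b, c}  B2 = {a, c, d}  B3 = {a, c, e}
Tree: B1–B2, B2–B3
Each bag holds 3 vertices, so the decomposition has width 2, which upper-bounds the treewidth. Since b–c–d–a–b is a cycle in G, G is not acyclic. Forests are exactly the graphs of treewidth ≤ 1, so tw(G) ≥ 2. Combining the bounds, tw(G) = 2.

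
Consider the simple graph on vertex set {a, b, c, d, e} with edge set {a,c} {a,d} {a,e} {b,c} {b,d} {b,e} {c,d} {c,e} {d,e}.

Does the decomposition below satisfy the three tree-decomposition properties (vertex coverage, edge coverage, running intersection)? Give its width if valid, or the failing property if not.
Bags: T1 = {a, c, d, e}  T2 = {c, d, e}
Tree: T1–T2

A tree decomposition must satisfy three properties: every vertex lies in some bag; for every edge, both endpoints lie together in some bag; and for every vertex, the bags containing it form a connected subtree. Here vertex b appears in no bag, so the decomposition is invalid.

No — vertex b appears in no bag.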